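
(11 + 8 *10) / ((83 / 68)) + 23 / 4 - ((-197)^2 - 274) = -12766959 / 332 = -38454.70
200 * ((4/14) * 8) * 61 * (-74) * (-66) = 953356800/7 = 136193828.57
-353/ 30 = -11.77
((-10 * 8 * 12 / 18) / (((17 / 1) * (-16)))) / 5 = 2 / 51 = 0.04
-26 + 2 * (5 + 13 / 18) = -131 / 9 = -14.56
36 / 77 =0.47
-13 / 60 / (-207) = 0.00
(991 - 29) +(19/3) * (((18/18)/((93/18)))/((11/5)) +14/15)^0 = 2905/3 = 968.33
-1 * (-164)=164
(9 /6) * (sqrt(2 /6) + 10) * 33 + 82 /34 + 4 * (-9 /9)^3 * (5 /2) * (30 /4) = 33 * sqrt(3) /2 + 7181 /17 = 450.99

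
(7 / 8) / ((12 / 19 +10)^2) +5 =1634687 / 326432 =5.01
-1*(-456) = 456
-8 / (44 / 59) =-118 / 11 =-10.73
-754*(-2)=1508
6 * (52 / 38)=156 / 19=8.21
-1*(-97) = 97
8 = 8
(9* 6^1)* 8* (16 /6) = 1152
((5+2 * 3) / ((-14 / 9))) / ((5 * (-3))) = 33 / 70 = 0.47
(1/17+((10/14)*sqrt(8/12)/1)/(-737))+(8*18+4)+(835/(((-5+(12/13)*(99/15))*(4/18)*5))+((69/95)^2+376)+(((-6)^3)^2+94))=1044929539879/21786350 - 5*sqrt(6)/15477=47962.58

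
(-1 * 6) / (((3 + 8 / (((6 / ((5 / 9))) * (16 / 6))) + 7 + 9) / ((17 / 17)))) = -108 / 347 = -0.31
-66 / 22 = -3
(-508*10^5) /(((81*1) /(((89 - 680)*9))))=10007600000 /3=3335866666.67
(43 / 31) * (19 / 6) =817 / 186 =4.39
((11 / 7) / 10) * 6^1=33 / 35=0.94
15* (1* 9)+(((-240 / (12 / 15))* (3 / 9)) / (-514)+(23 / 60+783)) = 918.58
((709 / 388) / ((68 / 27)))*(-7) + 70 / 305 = -7804685 / 1609424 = -4.85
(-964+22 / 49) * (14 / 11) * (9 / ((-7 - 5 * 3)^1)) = 424926 / 847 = 501.68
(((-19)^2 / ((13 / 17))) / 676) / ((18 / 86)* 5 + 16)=263891 / 6441604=0.04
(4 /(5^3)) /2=0.02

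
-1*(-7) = 7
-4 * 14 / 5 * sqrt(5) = -56 * sqrt(5) / 5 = -25.04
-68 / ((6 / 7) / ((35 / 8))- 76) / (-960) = -833 / 891456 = -0.00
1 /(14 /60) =30 /7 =4.29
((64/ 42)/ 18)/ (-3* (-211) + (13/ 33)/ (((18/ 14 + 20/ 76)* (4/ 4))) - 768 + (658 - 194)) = 36256/ 141011073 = 0.00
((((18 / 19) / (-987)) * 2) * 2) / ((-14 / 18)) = 216 / 43757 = 0.00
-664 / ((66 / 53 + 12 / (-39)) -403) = 1.65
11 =11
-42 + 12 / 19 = -786 / 19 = -41.37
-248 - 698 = -946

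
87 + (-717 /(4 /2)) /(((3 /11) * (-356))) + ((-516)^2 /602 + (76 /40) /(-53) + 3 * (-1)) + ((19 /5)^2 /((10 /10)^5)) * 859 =12933.90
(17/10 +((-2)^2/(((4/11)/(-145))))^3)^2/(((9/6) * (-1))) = -548836352339125601763/50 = -10976727046782512035.26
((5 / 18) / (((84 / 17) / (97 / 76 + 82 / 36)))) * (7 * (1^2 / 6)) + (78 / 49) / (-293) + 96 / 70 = 101758180387 / 63634818240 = 1.60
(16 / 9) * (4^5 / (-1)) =-16384 / 9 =-1820.44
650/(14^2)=325/98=3.32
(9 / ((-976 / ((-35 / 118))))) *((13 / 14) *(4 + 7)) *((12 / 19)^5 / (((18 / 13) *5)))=3613896 / 8911480301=0.00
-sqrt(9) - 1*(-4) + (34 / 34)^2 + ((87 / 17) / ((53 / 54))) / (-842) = 756293 / 379321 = 1.99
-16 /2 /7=-8 /7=-1.14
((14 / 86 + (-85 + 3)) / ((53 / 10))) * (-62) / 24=181815 / 4558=39.89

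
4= 4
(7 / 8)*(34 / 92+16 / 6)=2933 / 1104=2.66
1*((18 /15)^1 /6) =1 /5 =0.20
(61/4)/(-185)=-61/740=-0.08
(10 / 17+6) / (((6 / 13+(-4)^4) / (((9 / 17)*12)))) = 0.16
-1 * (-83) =83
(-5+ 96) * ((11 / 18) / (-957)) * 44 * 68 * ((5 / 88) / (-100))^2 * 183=-94367 / 9187200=-0.01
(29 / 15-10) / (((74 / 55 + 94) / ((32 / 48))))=-1331 / 23598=-0.06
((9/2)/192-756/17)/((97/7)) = -677019/211072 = -3.21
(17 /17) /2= 0.50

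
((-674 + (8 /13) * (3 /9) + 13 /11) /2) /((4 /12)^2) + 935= -598243 /286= -2091.76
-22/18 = -11/9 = -1.22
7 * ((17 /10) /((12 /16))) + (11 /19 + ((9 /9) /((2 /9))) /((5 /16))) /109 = 497167 /31065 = 16.00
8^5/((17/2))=65536/17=3855.06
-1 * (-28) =28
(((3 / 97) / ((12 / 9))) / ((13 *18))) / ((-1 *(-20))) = 0.00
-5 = -5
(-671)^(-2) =1 / 450241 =0.00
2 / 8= 1 / 4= 0.25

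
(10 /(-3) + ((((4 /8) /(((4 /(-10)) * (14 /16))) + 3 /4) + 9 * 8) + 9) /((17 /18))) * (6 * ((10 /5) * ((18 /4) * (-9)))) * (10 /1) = -47257830 /119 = -397124.62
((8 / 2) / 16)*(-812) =-203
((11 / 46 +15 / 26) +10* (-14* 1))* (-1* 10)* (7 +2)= 12526.56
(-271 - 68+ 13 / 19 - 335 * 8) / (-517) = 57348 / 9823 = 5.84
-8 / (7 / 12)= -96 / 7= -13.71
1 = 1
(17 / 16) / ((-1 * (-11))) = 17 / 176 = 0.10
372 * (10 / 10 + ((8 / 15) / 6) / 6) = 16988 / 45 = 377.51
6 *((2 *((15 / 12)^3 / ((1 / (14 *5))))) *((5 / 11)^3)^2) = 205078125 / 14172488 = 14.47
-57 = -57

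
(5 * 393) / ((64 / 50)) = 49125 / 32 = 1535.16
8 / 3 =2.67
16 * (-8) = -128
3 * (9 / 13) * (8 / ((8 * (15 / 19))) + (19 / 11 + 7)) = 20.76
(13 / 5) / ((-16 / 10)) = -13 / 8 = -1.62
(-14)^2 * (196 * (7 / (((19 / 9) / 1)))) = 2420208 / 19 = 127379.37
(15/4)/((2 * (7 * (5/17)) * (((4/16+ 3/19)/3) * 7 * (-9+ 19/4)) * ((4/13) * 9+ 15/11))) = -16302/299243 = -0.05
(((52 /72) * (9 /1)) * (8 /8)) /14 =13 /28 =0.46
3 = 3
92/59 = 1.56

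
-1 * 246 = -246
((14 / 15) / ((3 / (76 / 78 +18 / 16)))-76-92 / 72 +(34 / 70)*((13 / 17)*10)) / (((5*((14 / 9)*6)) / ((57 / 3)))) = -13614697 / 458640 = -29.68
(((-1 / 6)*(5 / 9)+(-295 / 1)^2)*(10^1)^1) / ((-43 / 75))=-1517876.29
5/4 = 1.25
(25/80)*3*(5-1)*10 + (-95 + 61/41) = -4593/82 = -56.01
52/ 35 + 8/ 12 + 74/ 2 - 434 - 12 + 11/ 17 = -725068/ 1785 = -406.20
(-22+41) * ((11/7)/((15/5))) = 9.95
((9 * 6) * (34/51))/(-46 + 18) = -9/7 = -1.29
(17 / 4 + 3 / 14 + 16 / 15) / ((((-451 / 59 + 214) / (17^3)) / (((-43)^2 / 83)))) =1245044564809 / 424420500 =2933.52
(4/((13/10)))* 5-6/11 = 2122/143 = 14.84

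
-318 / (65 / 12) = -3816 / 65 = -58.71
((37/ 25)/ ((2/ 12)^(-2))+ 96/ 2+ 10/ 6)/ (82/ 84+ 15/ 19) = 5950021/ 211350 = 28.15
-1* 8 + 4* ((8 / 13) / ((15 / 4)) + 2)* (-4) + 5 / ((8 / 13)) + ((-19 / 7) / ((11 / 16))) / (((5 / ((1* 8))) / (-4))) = -1109081 / 120120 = -9.23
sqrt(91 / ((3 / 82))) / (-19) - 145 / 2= -145 / 2 - sqrt(22386) / 57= -75.12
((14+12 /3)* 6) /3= 36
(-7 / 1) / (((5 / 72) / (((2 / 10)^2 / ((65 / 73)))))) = -4.53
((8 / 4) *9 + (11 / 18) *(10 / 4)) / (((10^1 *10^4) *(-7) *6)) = -703 / 151200000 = -0.00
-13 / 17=-0.76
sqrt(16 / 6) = 2 * sqrt(6) / 3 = 1.63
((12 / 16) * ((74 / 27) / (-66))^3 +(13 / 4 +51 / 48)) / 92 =16268800721 / 347072071104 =0.05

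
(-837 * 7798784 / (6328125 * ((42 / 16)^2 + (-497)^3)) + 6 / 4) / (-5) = -46423419499973 / 154743864843750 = -0.30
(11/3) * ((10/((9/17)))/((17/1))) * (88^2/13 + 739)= 1908610/351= 5437.64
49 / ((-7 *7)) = -1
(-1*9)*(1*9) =-81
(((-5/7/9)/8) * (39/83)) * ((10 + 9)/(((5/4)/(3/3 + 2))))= -247/1162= -0.21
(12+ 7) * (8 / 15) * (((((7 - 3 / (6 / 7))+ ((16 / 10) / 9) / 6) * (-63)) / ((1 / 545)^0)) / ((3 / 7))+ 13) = -3460052 / 675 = -5126.00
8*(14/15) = 112/15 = 7.47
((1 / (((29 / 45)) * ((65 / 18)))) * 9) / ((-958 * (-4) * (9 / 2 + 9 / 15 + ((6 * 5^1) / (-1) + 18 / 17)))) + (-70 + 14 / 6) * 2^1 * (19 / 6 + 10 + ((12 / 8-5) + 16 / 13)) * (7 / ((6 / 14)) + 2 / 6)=-24909239731745 / 1013404014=-24579.77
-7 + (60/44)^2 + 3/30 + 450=538401/1210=444.96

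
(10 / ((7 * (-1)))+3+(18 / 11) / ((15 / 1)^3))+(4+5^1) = 305264 / 28875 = 10.57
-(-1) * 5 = 5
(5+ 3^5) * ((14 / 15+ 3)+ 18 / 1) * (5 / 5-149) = -12075616 / 15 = -805041.07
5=5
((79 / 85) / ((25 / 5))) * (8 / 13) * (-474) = -299568 / 5525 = -54.22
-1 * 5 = -5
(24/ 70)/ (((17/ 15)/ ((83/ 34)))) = 1494/ 2023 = 0.74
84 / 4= 21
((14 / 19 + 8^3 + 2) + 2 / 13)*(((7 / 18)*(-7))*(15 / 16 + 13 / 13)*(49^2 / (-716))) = 231916650091 / 25466688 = 9106.67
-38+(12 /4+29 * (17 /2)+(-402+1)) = -379 /2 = -189.50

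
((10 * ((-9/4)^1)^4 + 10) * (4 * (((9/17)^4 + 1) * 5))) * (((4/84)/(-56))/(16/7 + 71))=-451536025/6774751872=-0.07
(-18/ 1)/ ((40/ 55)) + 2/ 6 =-293/ 12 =-24.42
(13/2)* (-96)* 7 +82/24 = -52375/12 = -4364.58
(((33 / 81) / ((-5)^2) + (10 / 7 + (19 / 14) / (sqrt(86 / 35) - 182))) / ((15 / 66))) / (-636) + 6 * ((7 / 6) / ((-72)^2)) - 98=-1517466711037037 / 15482996424000 + 209 * sqrt(3010) / 25804994040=-98.01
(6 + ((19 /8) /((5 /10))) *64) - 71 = 239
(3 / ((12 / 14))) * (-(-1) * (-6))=-21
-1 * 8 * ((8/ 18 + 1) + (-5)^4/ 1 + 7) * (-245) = 11173960/ 9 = 1241551.11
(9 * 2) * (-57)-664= -1690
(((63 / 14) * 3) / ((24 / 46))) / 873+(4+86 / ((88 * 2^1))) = 4821 / 1067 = 4.52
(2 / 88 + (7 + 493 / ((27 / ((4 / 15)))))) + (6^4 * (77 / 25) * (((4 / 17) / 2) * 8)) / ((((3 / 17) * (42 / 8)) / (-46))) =-16618927379 / 89100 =-186519.95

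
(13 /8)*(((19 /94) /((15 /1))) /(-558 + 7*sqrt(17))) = -1767 /44907560 - 133*sqrt(17) /269445360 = -0.00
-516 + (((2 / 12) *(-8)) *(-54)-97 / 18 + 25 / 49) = -395911 / 882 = -448.88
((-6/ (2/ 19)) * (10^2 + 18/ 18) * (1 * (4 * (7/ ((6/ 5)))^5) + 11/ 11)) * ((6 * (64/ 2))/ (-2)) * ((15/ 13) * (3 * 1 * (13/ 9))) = 2015864173220/ 27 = 74661636045.19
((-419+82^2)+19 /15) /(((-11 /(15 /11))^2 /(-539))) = -69526590 /1331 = -52236.36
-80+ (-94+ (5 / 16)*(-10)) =-1417 / 8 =-177.12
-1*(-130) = 130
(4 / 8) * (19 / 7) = 19 / 14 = 1.36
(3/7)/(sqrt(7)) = 3 * sqrt(7)/49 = 0.16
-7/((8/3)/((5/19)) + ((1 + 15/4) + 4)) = -420/1133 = -0.37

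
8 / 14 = 4 / 7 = 0.57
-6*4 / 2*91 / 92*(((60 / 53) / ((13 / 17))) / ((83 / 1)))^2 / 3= -7282800 / 5786009099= -0.00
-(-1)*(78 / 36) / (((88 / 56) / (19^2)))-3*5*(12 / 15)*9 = 25723 / 66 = 389.74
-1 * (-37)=37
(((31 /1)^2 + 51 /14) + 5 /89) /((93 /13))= 15626195 /115878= 134.85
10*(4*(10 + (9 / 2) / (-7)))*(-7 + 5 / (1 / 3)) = 20960 / 7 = 2994.29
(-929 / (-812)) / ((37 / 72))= 16722 / 7511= 2.23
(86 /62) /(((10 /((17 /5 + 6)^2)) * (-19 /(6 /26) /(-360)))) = 10258596 /191425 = 53.59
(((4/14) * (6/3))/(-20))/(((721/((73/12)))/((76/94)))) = -1387/7116270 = -0.00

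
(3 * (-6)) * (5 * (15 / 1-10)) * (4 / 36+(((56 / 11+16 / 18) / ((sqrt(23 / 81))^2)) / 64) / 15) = -30295 / 506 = -59.87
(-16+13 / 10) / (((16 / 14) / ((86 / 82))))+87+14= 87.51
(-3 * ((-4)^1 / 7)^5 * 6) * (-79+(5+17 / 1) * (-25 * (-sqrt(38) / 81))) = -1456128 / 16807+1126400 * sqrt(38) / 151263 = -40.73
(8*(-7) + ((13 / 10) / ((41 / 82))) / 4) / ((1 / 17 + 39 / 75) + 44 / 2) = -2.45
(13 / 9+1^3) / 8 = 11 / 36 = 0.31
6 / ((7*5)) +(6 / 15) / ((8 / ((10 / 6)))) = 107 / 420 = 0.25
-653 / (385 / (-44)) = 74.63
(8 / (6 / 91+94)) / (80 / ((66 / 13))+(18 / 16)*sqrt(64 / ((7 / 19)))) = 1093092 / 23200703- 891891*sqrt(133) / 232007030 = 0.00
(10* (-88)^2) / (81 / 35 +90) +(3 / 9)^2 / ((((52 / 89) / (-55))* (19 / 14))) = 442212155 / 532038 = 831.17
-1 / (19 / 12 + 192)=-12 / 2323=-0.01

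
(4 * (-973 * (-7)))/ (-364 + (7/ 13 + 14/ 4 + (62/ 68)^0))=-708344/ 9333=-75.90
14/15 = 0.93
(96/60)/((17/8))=64/85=0.75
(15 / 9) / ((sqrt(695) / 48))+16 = 16 * sqrt(695) / 139+16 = 19.03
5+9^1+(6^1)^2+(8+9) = 67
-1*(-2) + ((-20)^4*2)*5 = 1600002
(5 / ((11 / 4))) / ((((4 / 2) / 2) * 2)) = 10 / 11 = 0.91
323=323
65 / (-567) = -65 / 567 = -0.11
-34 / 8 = -17 / 4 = -4.25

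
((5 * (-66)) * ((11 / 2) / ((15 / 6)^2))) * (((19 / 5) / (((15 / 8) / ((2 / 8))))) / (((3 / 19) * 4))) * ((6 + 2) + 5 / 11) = -246202 / 125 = -1969.62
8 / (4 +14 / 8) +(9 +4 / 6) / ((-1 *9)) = 197 / 621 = 0.32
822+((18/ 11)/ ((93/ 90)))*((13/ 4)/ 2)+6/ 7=3940605/ 4774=825.43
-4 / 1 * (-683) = 2732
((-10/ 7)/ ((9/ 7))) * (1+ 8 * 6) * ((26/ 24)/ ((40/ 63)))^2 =-405769/ 2560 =-158.50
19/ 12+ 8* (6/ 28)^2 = 1147/ 588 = 1.95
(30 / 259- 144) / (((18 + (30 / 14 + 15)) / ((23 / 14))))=-142853 / 21238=-6.73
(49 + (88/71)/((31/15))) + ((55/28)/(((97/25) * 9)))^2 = 65233636133609/1315117608336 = 49.60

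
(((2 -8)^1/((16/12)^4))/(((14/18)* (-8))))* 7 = 2187/1024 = 2.14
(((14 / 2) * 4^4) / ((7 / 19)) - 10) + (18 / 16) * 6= 19443 / 4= 4860.75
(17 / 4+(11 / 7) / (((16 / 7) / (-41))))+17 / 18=-3311 / 144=-22.99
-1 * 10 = -10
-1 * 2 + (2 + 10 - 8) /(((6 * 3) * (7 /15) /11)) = 68 /21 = 3.24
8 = 8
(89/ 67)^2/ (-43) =-7921/ 193027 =-0.04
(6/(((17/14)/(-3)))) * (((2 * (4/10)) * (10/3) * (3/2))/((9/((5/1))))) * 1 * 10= -5600/17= -329.41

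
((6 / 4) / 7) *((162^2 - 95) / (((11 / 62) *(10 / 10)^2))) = 2431857 / 77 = 31582.56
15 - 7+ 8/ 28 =8.29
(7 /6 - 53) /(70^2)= -311 /29400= -0.01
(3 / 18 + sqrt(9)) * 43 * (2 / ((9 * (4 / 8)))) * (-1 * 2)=-3268 / 27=-121.04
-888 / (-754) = 444 / 377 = 1.18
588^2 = 345744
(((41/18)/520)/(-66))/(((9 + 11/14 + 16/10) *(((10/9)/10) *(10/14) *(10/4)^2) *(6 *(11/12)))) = -2009/940260750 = -0.00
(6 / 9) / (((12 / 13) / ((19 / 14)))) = 247 / 252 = 0.98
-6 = -6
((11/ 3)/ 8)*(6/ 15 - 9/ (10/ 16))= -77/ 12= -6.42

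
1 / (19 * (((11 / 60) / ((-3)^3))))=-1620 / 209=-7.75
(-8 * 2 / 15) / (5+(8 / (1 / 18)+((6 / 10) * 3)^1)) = -8 / 1131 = -0.01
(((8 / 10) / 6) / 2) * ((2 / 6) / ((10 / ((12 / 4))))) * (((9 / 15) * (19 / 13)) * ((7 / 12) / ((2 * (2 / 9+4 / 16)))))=399 / 110500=0.00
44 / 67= 0.66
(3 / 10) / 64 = 3 / 640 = 0.00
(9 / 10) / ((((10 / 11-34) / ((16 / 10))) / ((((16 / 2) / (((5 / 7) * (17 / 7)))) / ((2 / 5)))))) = -2772 / 5525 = -0.50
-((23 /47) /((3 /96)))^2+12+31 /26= -13326409 /57434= -232.03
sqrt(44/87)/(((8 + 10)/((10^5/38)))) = 50000*sqrt(957)/14877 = 103.97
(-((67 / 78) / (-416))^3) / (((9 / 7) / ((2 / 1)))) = 2105341 / 153736260747264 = 0.00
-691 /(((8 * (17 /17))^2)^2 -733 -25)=-691 /3338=-0.21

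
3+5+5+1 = 14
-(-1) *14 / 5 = 14 / 5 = 2.80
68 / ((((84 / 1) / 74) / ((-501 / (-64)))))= 105043 / 224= 468.94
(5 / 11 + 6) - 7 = -0.55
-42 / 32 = -21 / 16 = -1.31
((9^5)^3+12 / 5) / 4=1029455660473257 / 20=51472783023662.85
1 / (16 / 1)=1 / 16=0.06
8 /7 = 1.14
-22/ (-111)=22/ 111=0.20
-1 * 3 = -3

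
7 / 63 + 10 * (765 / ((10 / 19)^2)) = 497099 / 18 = 27616.61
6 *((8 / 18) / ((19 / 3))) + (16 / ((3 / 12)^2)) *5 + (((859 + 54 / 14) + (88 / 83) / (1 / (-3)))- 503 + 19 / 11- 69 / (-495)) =271387877 / 165585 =1638.96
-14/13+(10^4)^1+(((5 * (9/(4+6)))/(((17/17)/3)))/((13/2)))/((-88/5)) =11438633/1144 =9998.81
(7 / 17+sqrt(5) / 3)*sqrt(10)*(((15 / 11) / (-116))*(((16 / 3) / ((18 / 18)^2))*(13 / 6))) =-650*sqrt(2) / 2871 - 910*sqrt(10) / 16269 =-0.50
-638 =-638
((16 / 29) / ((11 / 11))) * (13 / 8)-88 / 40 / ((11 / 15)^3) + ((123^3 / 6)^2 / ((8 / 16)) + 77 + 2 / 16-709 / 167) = 901878409034257911 / 4688024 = 192379221828.70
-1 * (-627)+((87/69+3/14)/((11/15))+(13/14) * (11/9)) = 10043905/15939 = 630.15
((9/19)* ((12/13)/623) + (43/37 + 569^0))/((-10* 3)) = -6157238/85403955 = -0.07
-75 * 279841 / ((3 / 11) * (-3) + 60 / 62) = -2385644525 / 17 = -140332030.88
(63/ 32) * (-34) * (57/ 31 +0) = -61047/ 496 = -123.08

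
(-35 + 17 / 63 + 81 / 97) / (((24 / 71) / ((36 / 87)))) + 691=230210215 / 354438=649.51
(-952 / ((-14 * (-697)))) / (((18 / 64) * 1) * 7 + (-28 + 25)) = 128 / 1353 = 0.09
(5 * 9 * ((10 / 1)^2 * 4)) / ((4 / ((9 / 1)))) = 40500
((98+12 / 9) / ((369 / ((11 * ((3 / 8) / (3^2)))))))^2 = 2686321 / 176464656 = 0.02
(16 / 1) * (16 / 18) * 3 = 128 / 3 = 42.67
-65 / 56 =-1.16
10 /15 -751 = -2251 /3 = -750.33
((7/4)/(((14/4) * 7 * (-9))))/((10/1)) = -1/1260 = -0.00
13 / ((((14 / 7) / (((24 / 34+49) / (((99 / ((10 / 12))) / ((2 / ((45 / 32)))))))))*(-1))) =-175760 / 45441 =-3.87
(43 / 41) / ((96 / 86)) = 1849 / 1968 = 0.94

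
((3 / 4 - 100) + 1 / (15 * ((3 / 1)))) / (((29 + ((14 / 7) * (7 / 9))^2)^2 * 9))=-1446741 / 129540500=-0.01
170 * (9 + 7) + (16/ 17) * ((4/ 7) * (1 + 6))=46304/ 17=2723.76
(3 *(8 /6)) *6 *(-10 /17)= -240 /17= -14.12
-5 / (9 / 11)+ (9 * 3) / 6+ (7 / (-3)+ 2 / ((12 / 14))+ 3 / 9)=-23 / 18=-1.28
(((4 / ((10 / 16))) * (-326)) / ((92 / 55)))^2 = 823001344 / 529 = 1555768.14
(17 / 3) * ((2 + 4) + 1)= 119 / 3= 39.67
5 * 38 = 190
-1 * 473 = -473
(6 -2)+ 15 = 19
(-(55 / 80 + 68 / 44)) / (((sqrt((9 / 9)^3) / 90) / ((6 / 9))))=-5895 / 44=-133.98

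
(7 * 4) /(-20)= -7 /5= -1.40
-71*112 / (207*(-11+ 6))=7.68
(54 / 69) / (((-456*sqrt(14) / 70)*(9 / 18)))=-15*sqrt(14) / 874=-0.06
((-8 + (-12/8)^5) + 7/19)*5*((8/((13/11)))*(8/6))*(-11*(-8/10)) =-4480388/741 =-6046.41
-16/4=-4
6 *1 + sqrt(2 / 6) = 6.58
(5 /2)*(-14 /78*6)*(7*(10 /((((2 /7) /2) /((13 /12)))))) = -8575 /6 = -1429.17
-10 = -10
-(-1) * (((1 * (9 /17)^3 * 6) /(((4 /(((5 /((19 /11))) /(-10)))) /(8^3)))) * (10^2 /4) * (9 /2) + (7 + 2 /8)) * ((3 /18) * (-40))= 6914880685 /280041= 24692.39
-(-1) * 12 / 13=12 / 13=0.92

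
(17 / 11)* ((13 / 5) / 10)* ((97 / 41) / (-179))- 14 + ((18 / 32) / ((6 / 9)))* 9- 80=-5580735117 / 64583200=-86.41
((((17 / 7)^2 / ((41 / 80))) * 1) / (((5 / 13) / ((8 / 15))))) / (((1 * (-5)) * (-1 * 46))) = 240448 / 3465525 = 0.07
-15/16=-0.94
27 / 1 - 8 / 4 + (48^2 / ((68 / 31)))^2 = 318843961 / 289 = 1103266.30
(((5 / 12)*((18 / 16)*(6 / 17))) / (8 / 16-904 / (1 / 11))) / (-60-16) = 15 / 68517344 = 0.00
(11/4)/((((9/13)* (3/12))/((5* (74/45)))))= 10582/81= 130.64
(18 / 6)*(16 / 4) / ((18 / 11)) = 7.33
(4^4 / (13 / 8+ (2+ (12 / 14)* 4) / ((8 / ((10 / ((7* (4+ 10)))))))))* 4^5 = 154726.42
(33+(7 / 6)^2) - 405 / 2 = -6053 / 36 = -168.14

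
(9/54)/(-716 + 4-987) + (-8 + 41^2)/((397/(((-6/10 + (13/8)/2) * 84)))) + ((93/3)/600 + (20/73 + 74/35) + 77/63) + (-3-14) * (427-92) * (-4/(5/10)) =45638.88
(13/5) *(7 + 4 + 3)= 182/5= 36.40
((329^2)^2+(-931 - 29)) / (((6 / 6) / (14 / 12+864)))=60818343211111 / 6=10136390535185.17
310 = 310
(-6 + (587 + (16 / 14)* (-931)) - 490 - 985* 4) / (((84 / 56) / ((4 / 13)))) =-39304 / 39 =-1007.79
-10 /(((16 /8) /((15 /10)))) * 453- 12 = -6819 /2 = -3409.50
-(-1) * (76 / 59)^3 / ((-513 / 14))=-323456 / 5545233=-0.06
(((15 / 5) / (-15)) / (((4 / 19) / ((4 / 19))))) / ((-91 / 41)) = 41 / 455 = 0.09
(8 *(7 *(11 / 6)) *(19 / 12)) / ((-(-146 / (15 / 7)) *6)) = 1045 / 2628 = 0.40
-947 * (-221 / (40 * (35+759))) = 209287 / 31760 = 6.59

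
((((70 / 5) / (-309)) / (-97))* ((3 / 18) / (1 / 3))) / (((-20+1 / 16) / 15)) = -560 / 3187129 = -0.00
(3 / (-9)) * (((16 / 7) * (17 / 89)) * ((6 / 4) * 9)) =-1224 / 623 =-1.96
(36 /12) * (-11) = -33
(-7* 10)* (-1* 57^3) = 12963510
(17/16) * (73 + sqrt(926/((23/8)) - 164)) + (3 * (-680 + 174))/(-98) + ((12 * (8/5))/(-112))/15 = 51 * sqrt(2323)/184 + 1823601/19600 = 106.40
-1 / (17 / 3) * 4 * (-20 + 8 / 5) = 1104 / 85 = 12.99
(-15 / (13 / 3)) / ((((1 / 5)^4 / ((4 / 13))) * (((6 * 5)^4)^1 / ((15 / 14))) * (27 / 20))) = -125 / 191646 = -0.00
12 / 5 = 2.40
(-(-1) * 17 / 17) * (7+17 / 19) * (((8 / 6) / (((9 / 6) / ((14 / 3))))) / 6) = 5.46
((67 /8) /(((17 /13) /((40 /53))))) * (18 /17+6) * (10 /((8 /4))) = 2613000 /15317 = 170.59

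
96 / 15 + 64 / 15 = 32 / 3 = 10.67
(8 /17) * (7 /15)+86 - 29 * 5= -14989 /255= -58.78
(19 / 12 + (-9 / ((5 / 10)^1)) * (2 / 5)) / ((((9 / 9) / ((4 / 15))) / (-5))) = 337 / 45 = 7.49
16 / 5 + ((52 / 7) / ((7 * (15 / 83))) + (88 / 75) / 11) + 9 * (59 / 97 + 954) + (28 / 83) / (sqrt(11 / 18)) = 84 * sqrt(22) / 913 + 1021972593 / 118825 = 8601.08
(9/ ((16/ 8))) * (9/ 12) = 27/ 8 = 3.38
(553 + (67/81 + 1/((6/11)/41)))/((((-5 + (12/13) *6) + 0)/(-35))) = -6623305/162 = -40884.60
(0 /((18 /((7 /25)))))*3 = 0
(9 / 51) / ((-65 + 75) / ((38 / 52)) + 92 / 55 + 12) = 3135 / 485996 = 0.01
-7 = -7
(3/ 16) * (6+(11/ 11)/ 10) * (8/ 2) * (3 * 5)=549/ 8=68.62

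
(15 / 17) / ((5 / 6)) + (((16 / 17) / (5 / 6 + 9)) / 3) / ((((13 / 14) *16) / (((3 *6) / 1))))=14310 / 13039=1.10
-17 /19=-0.89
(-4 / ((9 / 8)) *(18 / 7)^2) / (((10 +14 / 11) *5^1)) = -3168 / 7595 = -0.42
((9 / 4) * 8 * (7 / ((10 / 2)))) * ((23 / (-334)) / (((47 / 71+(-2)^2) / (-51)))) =5246829 / 276385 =18.98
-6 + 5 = -1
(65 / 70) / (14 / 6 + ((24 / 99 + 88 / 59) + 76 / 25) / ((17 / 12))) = 10757175 / 66069346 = 0.16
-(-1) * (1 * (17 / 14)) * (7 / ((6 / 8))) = 34 / 3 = 11.33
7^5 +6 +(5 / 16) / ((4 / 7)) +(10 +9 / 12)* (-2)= 1074691 / 64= 16792.05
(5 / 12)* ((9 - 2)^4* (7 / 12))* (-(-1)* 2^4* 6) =168070 / 3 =56023.33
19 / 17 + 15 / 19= 616 / 323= 1.91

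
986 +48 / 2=1010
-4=-4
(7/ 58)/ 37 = 7/ 2146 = 0.00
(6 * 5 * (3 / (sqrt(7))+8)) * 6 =540 * sqrt(7) / 7+1440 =1644.10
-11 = -11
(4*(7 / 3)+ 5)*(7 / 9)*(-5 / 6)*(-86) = 798.95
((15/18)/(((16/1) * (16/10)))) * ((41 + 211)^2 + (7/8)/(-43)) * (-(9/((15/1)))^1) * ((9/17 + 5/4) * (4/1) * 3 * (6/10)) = -23789606841/1497088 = -15890.59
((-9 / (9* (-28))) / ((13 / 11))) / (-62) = -11 / 22568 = -0.00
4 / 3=1.33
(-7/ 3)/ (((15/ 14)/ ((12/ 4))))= -98/ 15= -6.53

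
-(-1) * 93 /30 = 31 /10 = 3.10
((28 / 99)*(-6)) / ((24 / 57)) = -133 / 33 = -4.03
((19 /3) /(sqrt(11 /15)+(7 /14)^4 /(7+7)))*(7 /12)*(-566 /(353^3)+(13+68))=-132684055824040 /72832008998451+5944245700916992*sqrt(165) /218496026995353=347.64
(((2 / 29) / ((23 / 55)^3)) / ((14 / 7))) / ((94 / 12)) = 0.06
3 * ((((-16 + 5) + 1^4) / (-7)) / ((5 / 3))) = 18 / 7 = 2.57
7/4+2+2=23/4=5.75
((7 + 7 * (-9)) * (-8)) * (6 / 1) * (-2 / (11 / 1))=-5376 / 11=-488.73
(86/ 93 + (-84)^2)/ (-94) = -328147/ 4371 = -75.07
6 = 6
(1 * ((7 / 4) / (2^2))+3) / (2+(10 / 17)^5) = 78092135 / 47035424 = 1.66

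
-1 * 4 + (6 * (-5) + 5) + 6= -23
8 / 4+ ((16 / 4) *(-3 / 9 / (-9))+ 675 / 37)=20371 / 999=20.39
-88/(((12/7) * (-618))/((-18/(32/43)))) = -3311/1648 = -2.01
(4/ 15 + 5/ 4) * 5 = 91/ 12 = 7.58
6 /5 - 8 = -34 /5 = -6.80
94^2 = 8836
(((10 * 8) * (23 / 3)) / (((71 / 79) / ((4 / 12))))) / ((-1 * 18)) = -72680 / 5751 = -12.64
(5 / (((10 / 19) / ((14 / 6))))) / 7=19 / 6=3.17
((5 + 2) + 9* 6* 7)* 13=5005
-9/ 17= -0.53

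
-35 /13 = -2.69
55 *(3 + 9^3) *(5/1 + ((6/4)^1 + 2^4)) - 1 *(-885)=906735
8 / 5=1.60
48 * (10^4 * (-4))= -1920000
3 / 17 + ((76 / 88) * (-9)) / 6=-837 / 748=-1.12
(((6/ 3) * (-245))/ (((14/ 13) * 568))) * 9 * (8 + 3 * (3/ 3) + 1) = -86.51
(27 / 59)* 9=243 / 59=4.12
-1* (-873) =873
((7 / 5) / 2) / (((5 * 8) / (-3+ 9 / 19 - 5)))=-0.13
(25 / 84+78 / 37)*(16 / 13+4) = 127109 / 10101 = 12.58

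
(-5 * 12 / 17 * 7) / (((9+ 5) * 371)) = -30 / 6307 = -0.00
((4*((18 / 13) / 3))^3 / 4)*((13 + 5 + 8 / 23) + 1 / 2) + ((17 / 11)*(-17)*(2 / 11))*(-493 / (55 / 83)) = 1205088238922 / 336283805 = 3583.55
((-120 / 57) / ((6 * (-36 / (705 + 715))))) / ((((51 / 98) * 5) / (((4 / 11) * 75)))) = 13916000 / 95931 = 145.06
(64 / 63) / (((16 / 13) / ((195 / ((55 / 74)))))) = 50024 / 231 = 216.55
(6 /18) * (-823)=-823 /3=-274.33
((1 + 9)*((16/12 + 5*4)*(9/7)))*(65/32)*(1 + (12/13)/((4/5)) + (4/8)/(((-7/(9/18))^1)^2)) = 1201.42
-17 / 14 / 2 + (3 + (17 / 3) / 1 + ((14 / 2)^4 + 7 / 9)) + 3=608035 / 252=2412.84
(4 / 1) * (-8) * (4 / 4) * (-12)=384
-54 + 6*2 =-42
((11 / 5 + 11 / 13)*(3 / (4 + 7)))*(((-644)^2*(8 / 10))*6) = 1653839.56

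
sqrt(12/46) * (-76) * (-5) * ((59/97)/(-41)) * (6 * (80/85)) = -16.26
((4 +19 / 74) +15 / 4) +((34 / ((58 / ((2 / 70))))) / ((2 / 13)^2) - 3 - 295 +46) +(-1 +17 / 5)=-9046459 / 37555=-240.89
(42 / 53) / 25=42 / 1325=0.03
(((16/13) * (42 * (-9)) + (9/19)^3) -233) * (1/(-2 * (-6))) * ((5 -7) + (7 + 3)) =-124499332/267501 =-465.42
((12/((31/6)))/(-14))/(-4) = 9/217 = 0.04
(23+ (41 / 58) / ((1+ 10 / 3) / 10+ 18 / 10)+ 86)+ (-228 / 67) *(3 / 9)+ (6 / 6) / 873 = 183504797 / 1696239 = 108.18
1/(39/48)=16/13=1.23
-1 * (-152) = 152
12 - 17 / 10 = 103 / 10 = 10.30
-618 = -618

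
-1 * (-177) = 177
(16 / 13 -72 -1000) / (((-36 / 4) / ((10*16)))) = 742400 / 39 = 19035.90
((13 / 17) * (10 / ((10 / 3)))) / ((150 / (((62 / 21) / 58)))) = 403 / 517650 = 0.00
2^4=16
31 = 31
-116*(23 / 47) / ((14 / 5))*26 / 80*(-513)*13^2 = 751749687 / 1316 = 571238.36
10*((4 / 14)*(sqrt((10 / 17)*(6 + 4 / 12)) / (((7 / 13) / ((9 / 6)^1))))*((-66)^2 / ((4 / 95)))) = 13449150*sqrt(9690) / 833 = 1589321.38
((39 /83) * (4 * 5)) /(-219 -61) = -39 /1162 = -0.03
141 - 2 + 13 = 152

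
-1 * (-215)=215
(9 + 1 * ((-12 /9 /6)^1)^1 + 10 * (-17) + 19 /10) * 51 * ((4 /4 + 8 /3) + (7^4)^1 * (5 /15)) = -32664242 /5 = -6532848.40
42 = 42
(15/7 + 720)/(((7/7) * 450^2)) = 337/94500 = 0.00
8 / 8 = 1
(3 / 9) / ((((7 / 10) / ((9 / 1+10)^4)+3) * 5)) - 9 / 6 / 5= -32580313 / 117289110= -0.28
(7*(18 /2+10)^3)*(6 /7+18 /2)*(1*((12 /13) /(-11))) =-5679252 /143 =-39715.05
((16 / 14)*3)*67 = 1608 / 7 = 229.71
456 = 456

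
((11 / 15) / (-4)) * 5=-11 / 12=-0.92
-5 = -5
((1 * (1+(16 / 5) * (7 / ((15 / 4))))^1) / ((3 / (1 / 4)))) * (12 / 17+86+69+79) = 136.39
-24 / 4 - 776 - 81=-863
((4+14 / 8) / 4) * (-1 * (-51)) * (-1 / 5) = -1173 / 80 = -14.66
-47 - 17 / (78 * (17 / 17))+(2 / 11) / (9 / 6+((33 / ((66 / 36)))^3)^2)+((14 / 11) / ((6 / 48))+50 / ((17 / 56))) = 127.67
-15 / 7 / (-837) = 5 / 1953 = 0.00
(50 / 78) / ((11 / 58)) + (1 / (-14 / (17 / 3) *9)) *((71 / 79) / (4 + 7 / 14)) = 64777249 / 19216197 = 3.37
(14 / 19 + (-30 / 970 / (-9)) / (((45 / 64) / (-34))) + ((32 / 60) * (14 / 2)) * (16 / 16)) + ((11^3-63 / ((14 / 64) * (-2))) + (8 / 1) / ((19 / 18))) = 369943913 / 248805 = 1486.88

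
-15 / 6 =-5 / 2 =-2.50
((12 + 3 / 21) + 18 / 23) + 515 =84996 / 161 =527.93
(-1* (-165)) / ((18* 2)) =55 / 12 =4.58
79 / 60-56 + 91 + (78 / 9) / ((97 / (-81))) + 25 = 314743 / 5820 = 54.08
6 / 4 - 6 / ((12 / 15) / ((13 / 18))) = -47 / 12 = -3.92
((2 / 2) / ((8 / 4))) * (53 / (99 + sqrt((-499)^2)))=0.04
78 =78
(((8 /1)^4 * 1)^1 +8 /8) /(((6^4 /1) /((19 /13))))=77843 /16848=4.62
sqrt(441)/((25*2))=21/50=0.42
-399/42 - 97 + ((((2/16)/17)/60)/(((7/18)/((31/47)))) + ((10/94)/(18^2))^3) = -223766119418662117/2101094423749440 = -106.50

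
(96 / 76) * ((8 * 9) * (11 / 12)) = 1584 / 19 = 83.37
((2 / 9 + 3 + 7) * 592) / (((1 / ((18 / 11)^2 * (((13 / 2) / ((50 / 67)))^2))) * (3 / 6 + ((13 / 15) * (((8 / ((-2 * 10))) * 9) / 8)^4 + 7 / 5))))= 635127.77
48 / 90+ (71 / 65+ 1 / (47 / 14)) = 17629 / 9165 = 1.92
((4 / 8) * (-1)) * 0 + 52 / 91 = 4 / 7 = 0.57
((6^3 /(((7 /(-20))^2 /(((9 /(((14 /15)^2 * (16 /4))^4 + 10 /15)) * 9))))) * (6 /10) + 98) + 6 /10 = 31488119311510751 /46490047530535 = 677.31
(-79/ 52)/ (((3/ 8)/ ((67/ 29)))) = -9.36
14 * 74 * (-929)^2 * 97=86728716172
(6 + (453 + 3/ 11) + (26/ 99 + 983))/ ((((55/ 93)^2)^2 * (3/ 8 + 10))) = 1136.63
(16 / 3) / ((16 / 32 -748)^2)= 64 / 6705075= 0.00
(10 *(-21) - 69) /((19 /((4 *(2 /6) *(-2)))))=744 /19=39.16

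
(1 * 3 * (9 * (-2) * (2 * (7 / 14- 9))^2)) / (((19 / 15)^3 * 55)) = -10534050 / 75449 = -139.62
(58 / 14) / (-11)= -29 / 77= -0.38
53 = 53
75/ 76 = 0.99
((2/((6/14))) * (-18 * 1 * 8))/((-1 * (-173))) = -672/173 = -3.88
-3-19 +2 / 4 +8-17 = -61 / 2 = -30.50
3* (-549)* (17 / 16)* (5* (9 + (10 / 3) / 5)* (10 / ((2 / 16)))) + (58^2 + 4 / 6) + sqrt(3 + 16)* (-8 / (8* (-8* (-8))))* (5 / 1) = -20289181 / 3- 5* sqrt(19) / 64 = -6763060.67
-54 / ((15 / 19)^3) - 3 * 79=-346.74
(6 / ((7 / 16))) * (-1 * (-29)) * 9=25056 / 7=3579.43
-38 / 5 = -7.60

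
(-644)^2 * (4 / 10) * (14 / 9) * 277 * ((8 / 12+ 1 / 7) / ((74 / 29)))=113273525792 / 4995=22677382.54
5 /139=0.04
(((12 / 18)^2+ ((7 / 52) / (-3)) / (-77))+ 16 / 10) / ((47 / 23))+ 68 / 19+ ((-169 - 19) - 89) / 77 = 158053241 / 160900740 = 0.98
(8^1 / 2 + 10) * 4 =56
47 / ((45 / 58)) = 2726 / 45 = 60.58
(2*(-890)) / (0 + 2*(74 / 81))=-36045 / 37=-974.19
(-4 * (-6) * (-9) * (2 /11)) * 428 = -184896 /11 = -16808.73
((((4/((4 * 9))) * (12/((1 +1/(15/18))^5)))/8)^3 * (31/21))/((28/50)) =23651123046875/265271967750571501104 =0.00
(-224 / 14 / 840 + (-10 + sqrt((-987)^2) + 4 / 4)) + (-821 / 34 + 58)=3612247 / 3570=1011.83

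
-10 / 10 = -1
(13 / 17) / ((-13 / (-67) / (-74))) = -4958 / 17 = -291.65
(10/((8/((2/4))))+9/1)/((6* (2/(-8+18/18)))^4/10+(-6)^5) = -924385/746724096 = -0.00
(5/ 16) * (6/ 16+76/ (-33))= -2545/ 4224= -0.60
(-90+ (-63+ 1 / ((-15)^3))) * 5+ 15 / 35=-764.57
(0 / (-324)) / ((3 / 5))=0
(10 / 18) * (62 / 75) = 62 / 135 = 0.46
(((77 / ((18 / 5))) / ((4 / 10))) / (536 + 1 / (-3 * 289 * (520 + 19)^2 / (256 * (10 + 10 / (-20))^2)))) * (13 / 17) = 123594896425 / 1620102862176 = 0.08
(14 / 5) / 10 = 7 / 25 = 0.28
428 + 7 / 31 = 13275 / 31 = 428.23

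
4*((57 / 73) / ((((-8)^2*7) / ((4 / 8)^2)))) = 57 / 32704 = 0.00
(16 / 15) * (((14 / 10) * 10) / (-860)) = -56 / 3225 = -0.02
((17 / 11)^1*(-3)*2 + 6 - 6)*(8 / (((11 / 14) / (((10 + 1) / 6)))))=-1904 / 11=-173.09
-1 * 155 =-155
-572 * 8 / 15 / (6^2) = -1144 / 135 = -8.47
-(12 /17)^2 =-144 /289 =-0.50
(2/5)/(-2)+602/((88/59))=88751/220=403.41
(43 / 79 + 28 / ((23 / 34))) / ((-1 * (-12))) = 25399 / 7268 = 3.49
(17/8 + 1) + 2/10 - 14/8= 63/40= 1.58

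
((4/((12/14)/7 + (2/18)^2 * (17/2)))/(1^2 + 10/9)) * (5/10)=142884/34295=4.17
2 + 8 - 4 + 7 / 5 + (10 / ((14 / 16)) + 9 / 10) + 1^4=1451 / 70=20.73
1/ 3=0.33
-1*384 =-384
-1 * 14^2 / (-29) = 196 / 29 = 6.76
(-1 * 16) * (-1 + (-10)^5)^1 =1600016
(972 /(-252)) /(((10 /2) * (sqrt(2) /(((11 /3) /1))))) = -2.00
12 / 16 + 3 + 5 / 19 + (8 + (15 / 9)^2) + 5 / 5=10801 / 684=15.79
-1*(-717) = 717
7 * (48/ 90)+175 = 2681/ 15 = 178.73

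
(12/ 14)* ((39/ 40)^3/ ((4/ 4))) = 177957/ 224000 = 0.79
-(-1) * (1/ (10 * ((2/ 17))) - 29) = -563/ 20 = -28.15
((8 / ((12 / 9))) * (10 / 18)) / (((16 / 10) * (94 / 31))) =775 / 1128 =0.69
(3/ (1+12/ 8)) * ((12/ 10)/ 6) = 6/ 25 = 0.24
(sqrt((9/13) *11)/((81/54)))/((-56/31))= -31 *sqrt(143)/364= -1.02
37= 37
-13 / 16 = -0.81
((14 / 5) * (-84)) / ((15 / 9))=-3528 / 25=-141.12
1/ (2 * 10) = 1/ 20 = 0.05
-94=-94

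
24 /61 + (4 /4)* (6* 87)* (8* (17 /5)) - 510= 13688.79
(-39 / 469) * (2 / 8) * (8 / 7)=-78 / 3283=-0.02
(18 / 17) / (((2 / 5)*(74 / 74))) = 45 / 17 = 2.65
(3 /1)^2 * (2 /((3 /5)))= 30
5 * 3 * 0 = 0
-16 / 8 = -2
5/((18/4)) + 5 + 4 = 10.11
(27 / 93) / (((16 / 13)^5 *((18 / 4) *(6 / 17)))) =6311981 / 97517568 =0.06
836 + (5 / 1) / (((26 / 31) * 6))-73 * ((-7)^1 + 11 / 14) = 1409375 / 1092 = 1290.64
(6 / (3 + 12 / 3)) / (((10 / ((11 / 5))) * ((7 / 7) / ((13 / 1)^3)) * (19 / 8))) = 580008 / 3325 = 174.44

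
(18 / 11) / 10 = 0.16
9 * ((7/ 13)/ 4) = 1.21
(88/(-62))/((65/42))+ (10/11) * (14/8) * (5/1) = 311969/44330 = 7.04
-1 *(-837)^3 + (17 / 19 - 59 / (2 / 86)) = 11141100621 / 19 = 586373716.89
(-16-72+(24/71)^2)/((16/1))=-55379/10082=-5.49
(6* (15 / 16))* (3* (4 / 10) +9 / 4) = 621 / 32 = 19.41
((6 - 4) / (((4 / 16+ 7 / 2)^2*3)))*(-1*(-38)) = 1216 / 675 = 1.80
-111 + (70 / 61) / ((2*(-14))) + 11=-12205 / 122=-100.04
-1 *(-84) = 84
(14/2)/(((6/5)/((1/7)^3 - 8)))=-13715/294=-46.65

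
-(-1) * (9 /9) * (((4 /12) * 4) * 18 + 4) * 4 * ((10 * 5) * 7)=39200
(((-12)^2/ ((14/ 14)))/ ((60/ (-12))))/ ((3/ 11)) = -528/ 5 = -105.60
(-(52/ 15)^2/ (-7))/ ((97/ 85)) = 45968/ 30555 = 1.50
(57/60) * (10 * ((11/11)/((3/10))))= 95/3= 31.67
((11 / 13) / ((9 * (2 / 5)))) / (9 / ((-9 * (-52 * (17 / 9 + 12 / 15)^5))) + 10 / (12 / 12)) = 570623341222 / 24277761577161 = 0.02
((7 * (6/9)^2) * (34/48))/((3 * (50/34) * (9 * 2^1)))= 2023/72900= 0.03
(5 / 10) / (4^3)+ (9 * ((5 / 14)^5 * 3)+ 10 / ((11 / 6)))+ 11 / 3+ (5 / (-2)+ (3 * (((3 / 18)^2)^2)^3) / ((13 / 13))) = 910299964282253 / 134145662644224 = 6.79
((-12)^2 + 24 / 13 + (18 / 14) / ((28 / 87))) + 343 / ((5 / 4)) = 5404831 / 12740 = 424.24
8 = 8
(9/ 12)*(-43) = -129/ 4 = -32.25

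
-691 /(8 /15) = -10365 /8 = -1295.62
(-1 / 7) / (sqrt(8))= -0.05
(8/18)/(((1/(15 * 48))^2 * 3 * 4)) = 19200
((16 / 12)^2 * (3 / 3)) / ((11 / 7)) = 112 / 99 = 1.13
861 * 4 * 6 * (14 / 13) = 289296 / 13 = 22253.54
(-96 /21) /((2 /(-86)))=1376 /7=196.57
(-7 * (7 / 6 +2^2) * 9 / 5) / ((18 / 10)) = -217 / 6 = -36.17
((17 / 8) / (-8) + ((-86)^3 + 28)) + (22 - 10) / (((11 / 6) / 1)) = -447759291 / 704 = -636021.72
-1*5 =-5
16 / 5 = 3.20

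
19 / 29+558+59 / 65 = 1054776 / 1885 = 559.56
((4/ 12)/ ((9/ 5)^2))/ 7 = 25/ 1701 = 0.01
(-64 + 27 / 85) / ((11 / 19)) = -102847 / 935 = -110.00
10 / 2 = 5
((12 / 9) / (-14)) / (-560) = 1 / 5880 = 0.00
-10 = -10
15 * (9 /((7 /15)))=2025 /7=289.29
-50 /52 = -25 /26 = -0.96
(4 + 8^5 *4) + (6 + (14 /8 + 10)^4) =38436673 /256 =150143.25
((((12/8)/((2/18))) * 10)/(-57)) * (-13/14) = 585/266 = 2.20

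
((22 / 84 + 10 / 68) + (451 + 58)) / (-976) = -181859 / 348432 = -0.52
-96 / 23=-4.17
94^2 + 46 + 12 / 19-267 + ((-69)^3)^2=2050445262236 / 19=107918171696.63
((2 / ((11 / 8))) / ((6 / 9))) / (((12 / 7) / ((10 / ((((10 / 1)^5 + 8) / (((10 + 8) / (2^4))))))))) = 35 / 244464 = 0.00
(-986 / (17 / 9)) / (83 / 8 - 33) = 4176 / 181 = 23.07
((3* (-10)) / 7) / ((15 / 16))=-32 / 7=-4.57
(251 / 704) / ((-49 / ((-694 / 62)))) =87097 / 1069376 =0.08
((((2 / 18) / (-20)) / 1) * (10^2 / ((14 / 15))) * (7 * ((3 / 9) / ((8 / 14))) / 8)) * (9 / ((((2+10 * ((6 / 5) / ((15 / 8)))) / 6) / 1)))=-125 / 64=-1.95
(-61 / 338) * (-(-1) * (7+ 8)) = -915 / 338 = -2.71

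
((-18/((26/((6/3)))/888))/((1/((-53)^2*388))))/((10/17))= -148077086688/65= -2278109025.97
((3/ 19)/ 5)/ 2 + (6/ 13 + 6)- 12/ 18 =43057/ 7410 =5.81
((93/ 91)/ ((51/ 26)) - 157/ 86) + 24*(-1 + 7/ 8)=-44053/ 10234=-4.30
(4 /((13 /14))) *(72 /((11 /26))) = 8064 /11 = 733.09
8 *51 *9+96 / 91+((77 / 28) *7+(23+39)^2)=2743215 / 364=7536.30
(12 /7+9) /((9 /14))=50 /3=16.67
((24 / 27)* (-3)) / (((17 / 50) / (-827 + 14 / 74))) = 12236800 / 1887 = 6484.79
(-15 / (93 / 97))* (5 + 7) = -5820 / 31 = -187.74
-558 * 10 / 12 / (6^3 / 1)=-155 / 72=-2.15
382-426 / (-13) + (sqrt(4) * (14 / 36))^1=48619 / 117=415.55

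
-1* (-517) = 517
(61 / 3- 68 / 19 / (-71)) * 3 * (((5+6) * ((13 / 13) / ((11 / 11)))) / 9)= 907423 / 12141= 74.74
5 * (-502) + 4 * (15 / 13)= -32570 / 13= -2505.38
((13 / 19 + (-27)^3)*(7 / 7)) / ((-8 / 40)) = 1869820 / 19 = 98411.58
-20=-20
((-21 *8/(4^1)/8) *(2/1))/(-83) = 21/166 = 0.13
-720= -720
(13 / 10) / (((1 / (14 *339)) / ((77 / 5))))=2375373 / 25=95014.92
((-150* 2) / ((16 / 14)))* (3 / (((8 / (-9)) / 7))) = 6201.56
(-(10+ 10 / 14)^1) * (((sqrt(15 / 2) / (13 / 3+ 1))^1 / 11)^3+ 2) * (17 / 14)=-26.02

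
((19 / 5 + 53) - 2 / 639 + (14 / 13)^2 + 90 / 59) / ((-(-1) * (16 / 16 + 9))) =947470208 / 159286725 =5.95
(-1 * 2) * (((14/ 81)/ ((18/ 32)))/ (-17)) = 448/ 12393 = 0.04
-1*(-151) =151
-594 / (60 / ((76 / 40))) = -1881 / 100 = -18.81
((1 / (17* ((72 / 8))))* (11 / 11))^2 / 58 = 1 / 1357722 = 0.00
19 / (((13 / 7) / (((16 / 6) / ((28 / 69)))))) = 874 / 13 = 67.23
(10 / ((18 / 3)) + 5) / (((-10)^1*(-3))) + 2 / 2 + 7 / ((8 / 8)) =74 / 9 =8.22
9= 9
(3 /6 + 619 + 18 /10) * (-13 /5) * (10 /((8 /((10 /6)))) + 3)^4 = -372771577243 /345600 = -1078621.46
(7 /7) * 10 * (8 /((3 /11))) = 880 /3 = 293.33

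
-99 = -99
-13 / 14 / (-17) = 13 / 238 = 0.05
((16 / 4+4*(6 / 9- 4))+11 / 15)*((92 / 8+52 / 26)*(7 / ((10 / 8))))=-16254 / 25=-650.16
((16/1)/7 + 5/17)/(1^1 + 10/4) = 614/833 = 0.74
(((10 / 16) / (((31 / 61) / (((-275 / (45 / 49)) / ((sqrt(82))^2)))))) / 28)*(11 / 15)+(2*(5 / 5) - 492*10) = -10801602719 / 2196288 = -4918.12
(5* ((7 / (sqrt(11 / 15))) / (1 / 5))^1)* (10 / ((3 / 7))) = 12250* sqrt(165) / 33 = 4768.31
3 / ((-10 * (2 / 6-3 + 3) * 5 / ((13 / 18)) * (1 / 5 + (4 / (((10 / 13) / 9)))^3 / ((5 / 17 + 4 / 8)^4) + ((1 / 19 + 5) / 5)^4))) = -0.00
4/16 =1/4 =0.25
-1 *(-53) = 53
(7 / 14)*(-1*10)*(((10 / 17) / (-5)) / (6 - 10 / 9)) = 0.12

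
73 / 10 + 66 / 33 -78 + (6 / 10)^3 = -17121 / 250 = -68.48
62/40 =31/20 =1.55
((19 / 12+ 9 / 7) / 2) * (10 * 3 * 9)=387.32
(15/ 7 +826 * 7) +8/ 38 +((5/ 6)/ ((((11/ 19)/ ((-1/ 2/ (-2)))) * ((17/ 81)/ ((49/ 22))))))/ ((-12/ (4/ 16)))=405111658813/ 70036736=5784.27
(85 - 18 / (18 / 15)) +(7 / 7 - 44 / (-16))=295 / 4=73.75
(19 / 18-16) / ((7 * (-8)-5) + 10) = 269 / 918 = 0.29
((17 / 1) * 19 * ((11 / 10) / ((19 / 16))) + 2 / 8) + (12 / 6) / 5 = 5997 / 20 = 299.85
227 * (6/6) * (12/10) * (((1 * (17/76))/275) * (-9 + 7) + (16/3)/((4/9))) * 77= 597700761/2375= 251663.48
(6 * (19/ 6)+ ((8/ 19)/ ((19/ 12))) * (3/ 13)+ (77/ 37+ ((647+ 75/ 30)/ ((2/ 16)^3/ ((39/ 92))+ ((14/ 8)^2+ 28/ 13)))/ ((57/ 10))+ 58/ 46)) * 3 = 13811037720213/ 104088923809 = 132.68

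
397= 397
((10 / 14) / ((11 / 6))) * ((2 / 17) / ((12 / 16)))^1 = 80 / 1309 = 0.06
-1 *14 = -14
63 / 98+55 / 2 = 197 / 7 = 28.14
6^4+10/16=10373/8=1296.62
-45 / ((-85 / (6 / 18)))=3 / 17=0.18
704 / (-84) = -176 / 21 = -8.38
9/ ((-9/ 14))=-14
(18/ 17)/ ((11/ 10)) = 180/ 187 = 0.96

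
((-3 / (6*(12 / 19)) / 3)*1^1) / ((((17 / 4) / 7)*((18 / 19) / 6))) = -2527 / 918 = -2.75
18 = 18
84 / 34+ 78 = 1368 / 17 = 80.47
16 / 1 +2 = 18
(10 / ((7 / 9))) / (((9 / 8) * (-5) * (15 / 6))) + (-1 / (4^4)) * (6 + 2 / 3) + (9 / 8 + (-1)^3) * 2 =-4639 / 6720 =-0.69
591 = 591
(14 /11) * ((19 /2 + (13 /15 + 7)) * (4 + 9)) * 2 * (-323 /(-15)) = 30627506 /2475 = 12374.75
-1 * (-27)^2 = -729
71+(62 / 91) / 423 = 2733065 / 38493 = 71.00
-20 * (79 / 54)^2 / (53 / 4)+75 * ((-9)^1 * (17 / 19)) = -445731155 / 734103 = -607.18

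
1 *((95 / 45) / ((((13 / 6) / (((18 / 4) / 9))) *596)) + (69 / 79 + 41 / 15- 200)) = -601051181 / 3060460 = -196.39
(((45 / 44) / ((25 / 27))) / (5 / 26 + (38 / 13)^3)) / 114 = 59319 / 154087340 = 0.00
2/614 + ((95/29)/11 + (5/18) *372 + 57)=47194225/293799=160.63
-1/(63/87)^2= -841/441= -1.91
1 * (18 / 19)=18 / 19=0.95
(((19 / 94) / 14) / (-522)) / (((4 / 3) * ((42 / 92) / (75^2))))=-273125 / 1068592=-0.26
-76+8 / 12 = -226 / 3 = -75.33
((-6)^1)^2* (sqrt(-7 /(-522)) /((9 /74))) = 148* sqrt(406) /87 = 34.28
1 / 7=0.14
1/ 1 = 1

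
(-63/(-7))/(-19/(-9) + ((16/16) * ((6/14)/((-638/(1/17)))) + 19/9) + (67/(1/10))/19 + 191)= 116843958/2992313273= 0.04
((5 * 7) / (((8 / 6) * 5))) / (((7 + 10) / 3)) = 63 / 68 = 0.93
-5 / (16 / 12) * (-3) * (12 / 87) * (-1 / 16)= -45 / 464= -0.10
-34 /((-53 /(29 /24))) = 493 /636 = 0.78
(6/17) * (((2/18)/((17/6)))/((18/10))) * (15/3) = 100/2601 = 0.04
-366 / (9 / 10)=-1220 / 3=-406.67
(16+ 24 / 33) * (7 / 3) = 1288 / 33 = 39.03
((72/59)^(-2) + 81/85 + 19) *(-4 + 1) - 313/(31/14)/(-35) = -263337043/4553280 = -57.83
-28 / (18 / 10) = -140 / 9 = -15.56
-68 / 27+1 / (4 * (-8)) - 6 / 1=-7387 / 864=-8.55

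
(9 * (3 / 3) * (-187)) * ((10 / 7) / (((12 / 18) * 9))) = -400.71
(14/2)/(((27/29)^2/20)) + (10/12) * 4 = 120170/729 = 164.84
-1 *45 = -45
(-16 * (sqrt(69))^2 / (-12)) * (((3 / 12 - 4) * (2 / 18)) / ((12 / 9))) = -28.75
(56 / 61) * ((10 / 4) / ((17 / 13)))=1820 / 1037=1.76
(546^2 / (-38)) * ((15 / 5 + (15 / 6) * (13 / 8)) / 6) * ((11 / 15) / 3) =-2257.30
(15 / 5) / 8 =3 / 8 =0.38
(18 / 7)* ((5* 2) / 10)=2.57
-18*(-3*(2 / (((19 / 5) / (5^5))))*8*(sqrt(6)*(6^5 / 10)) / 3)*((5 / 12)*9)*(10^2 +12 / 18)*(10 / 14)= 6604740000000*sqrt(6) / 133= 121640923937.97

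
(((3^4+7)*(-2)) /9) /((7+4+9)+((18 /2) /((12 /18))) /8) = -2816 /3123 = -0.90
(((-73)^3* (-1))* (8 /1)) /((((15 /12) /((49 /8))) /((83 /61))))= 6328528556 /305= 20749273.95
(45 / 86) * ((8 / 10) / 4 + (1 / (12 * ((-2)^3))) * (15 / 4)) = 927 / 11008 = 0.08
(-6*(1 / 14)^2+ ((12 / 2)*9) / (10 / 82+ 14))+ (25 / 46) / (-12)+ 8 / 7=25531211 / 5220264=4.89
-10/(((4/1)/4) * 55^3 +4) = -10/166379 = -0.00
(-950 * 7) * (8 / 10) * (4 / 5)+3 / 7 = -29789 / 7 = -4255.57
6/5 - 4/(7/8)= -118/35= -3.37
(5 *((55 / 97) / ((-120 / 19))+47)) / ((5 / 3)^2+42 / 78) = 21295365 / 301088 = 70.73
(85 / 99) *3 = 85 / 33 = 2.58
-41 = -41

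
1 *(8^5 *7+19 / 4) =917523 / 4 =229380.75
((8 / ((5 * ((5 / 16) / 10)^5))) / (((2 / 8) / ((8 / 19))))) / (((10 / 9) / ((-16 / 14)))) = -309237645312 / 3325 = -93003803.10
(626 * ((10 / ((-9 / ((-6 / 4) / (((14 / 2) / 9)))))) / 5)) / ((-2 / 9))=-8451 / 7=-1207.29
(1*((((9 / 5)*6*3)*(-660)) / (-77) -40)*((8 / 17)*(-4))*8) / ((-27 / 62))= 26411008 / 3213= 8220.05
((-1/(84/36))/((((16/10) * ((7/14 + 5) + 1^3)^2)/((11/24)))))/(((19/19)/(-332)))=4565/4732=0.96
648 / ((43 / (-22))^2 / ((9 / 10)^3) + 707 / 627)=1086029208 / 10672561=101.76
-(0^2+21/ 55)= -21/ 55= -0.38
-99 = -99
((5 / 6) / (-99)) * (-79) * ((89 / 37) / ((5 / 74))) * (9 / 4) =7031 / 132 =53.27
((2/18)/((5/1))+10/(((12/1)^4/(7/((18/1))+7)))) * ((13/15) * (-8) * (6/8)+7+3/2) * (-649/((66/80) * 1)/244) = -0.27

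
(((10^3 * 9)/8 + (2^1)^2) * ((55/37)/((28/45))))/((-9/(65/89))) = -20180875/92204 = -218.87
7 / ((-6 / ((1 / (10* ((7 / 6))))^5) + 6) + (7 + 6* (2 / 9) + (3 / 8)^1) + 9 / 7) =-31752 / 5882377451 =-0.00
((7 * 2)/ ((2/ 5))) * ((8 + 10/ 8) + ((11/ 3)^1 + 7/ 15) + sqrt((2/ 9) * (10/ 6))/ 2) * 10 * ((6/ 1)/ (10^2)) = 287.44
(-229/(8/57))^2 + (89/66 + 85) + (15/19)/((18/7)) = 35610748185/13376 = 2662286.80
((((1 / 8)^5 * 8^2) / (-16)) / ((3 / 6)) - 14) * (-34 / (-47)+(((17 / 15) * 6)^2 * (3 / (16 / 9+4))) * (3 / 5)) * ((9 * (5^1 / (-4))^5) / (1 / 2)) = 14908634816625 / 1281359872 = 11635.01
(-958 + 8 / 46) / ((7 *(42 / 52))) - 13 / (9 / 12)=-631384 / 3381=-186.74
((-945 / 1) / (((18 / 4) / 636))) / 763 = -19080 / 109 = -175.05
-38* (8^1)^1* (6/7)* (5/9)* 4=-12160/21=-579.05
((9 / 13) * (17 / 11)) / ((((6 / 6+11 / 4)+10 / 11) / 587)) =359244 / 2665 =134.80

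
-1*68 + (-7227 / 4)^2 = 52228441 / 16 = 3264277.56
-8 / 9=-0.89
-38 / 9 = -4.22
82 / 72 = 41 / 36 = 1.14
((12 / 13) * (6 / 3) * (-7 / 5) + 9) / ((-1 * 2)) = -417 / 130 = -3.21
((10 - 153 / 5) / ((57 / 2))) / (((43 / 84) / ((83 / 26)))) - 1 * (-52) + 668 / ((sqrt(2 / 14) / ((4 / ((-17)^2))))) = 2672 * sqrt(7) / 289 + 2522088 / 53105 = 71.95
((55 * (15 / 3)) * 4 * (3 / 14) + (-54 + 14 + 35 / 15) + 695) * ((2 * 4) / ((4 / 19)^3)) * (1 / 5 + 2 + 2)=64316843 / 20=3215842.15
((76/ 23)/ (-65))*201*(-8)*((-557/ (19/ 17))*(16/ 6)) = -108636.98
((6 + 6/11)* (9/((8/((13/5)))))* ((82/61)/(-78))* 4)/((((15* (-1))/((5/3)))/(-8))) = -3936/3355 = -1.17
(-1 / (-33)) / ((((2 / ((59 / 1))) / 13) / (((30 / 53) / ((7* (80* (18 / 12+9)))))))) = 767 / 685608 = 0.00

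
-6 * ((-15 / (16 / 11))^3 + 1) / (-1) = -13464087 / 2048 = -6574.26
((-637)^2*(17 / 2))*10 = 34490365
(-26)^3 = -17576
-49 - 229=-278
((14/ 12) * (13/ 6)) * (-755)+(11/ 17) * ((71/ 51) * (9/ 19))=-377174807/ 197676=-1908.05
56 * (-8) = -448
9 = 9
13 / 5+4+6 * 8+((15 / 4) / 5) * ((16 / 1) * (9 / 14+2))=86.31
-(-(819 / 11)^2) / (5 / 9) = 6036849 / 605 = 9978.26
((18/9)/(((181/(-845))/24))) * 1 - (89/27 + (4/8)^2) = -4449803/19548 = -227.63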